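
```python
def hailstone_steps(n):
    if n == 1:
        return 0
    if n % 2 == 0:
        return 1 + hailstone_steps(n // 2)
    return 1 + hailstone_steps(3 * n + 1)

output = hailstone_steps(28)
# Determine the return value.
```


hailstone_steps(28)
28 is even -> hailstone_steps(14)
14 is even -> hailstone_steps(7)
7 is odd -> 3*7+1 = 22 -> hailstone_steps(22)
22 is even -> hailstone_steps(11)
11 is odd -> 3*11+1 = 34 -> hailstone_steps(34)
34 is even -> hailstone_steps(17)
17 is odd -> 3*17+1 = 52 -> hailstone_steps(52)
52 is even -> hailstone_steps(26)
26 is even -> hailstone_steps(13)
13 is odd -> 3*13+1 = 40 -> hailstone_steps(40)
40 is even -> hailstone_steps(20)
20 is even -> hailstone_steps(10)
10 is even -> hailstone_steps(5)
5 is odd -> 3*5+1 = 16 -> hailstone_steps(16)
16 is even -> hailstone_steps(8)
8 is even -> hailstone_steps(4)
4 is even -> hailstone_steps(2)
2 is even -> hailstone_steps(1)
Reached 1 after 18 steps
= 18


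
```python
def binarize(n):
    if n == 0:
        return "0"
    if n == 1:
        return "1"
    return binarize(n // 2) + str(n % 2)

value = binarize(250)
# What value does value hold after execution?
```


binarize(250)
= binarize(125) + "0"
= binarize(62) + "1" + "0"
= binarize(31) + "0" + "1" + "0"
= binarize(15) + "1" + "0" + "1" + "0"
= binarize(7) + "1" + "1" + "0" + "1" + "0"
= binarize(3) + "1" + "1" + "1" + "0" + "1" + "0"
= binarize(1) + "1" + "1" + "1" + "1" + "0" + "1" + "0"
= "1" + "1" + "1" + "1" + "1" + "0" + "1" + "0"
= "11111010"


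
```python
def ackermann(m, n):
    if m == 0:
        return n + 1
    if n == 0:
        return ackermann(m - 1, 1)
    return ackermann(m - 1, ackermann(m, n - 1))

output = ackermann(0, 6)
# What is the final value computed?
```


ackermann(0, 6)
m == 0: return 6 + 1 = 7
= 7


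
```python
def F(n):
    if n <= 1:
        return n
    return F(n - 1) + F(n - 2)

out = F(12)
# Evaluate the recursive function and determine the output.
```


F(12)
= F(11) + F(10)
= (F(10) + F(9)) + F(10)
Computing bottom-up: F(0)=0, F(1)=1, F(2)=1, F(3)=2, F(4)=3, F(5)=5, F(6)=8, F(7)=13, F(8)=21, F(9)=34, F(10)=55, F(11)=89, F(12)=144
= 144


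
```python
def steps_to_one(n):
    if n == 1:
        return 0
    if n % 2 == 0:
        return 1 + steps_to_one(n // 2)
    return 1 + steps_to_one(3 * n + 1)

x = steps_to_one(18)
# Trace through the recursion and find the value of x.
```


steps_to_one(18)
18 is even -> steps_to_one(9)
9 is odd -> 3*9+1 = 28 -> steps_to_one(28)
28 is even -> steps_to_one(14)
14 is even -> steps_to_one(7)
7 is odd -> 3*7+1 = 22 -> steps_to_one(22)
22 is even -> steps_to_one(11)
11 is odd -> 3*11+1 = 34 -> steps_to_one(34)
34 is even -> steps_to_one(17)
17 is odd -> 3*17+1 = 52 -> steps_to_one(52)
52 is even -> steps_to_one(26)
26 is even -> steps_to_one(13)
13 is odd -> 3*13+1 = 40 -> steps_to_one(40)
40 is even -> steps_to_one(20)
20 is even -> steps_to_one(10)
10 is even -> steps_to_one(5)
5 is odd -> 3*5+1 = 16 -> steps_to_one(16)
16 is even -> steps_to_one(8)
8 is even -> steps_to_one(4)
4 is even -> steps_to_one(2)
2 is even -> steps_to_one(1)
Reached 1 after 20 steps
= 20


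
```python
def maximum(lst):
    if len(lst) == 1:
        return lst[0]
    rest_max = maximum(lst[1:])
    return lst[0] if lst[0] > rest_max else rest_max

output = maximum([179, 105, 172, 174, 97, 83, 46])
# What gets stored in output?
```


maximum([179, 105, 172, 174, 97, 83, 46])
= compare 179 with maximum([105, 172, 174, 97, 83, 46])
= compare 105 with maximum([172, 174, 97, 83, 46])
= compare 172 with maximum([174, 97, 83, 46])
= compare 174 with maximum([97, 83, 46])
= compare 97 with maximum([83, 46])
= compare 83 with maximum([46])
Base: maximum([46]) = 46
compare 83 with 46: max = 83
compare 97 with 83: max = 97
compare 174 with 97: max = 174
compare 172 with 174: max = 174
compare 105 with 174: max = 174
compare 179 with 174: max = 179
= 179


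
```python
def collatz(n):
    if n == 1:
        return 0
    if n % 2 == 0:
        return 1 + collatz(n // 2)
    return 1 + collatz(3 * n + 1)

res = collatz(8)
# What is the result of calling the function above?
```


collatz(8)
8 is even -> collatz(4)
4 is even -> collatz(2)
2 is even -> collatz(1)
Reached 1 after 3 steps
= 3


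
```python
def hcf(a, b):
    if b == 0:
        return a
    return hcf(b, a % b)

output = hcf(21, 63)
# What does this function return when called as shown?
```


hcf(21, 63)
= hcf(63, 21 % 63) = hcf(63, 21)
= hcf(21, 63 % 21) = hcf(21, 0)
b == 0, return a = 21


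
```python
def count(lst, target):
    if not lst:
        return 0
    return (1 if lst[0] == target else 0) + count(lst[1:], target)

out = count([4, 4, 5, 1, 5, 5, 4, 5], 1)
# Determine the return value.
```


count([4, 4, 5, 1, 5, 5, 4, 5], 1)
lst[0]=4 != 1: 0 + count([4, 5, 1, 5, 5, 4, 5], 1)
lst[0]=4 != 1: 0 + count([5, 1, 5, 5, 4, 5], 1)
lst[0]=5 != 1: 0 + count([1, 5, 5, 4, 5], 1)
lst[0]=1 == 1: 1 + count([5, 5, 4, 5], 1)
lst[0]=5 != 1: 0 + count([5, 4, 5], 1)
lst[0]=5 != 1: 0 + count([4, 5], 1)
lst[0]=4 != 1: 0 + count([5], 1)
lst[0]=5 != 1: 0 + count([], 1)
= 1


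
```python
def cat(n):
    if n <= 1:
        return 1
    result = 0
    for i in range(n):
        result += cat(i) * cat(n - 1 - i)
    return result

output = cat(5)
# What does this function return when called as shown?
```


cat(5)
= sum of cat(i) * cat(5-1-i) for i in 0..4
First compute sub-values bottom-up:
  cat(0) = 1, cat(1) = 1
  cat(2) = 1*1 + 1*1 = 2
  cat(3) = 1*2 + 1*1 + 2*1 = 5
  cat(4) = 1*5 + 1*2 + 2*1 + 5*1 = 14
Now cat(5):
  cat(0)*cat(4) = 1*14 = 14
  cat(1)*cat(3) = 1*5 = 5
  cat(2)*cat(2) = 2*2 = 4
  cat(3)*cat(1) = 5*1 = 5
  cat(4)*cat(0) = 14*1 = 14
= 14 + 5 + 4 + 5 + 14
= 42


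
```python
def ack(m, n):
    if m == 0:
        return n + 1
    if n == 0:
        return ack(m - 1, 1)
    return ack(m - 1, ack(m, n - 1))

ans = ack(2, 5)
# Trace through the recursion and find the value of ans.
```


ack(2, 5)
= ack(1, ack(2, 4))
First compute ack(2, 4) = 11
= ack(1, 11)
= 13


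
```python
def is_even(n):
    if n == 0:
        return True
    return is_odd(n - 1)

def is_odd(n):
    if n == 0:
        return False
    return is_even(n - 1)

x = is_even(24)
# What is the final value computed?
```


is_even(24)
= is_odd(23)
= is_even(22)
= is_odd(21)
= is_even(20)
= is_odd(19)
= is_even(18)
= is_odd(17)
= is_even(16)
= is_odd(15)
= is_even(14)
= is_odd(13)
= is_even(12)
= is_odd(11)
= is_even(10)
= is_odd(9)
= is_even(8)
= is_odd(7)
= is_even(6)
= is_odd(5)
= is_even(4)
= is_odd(3)
= is_even(2)
= is_odd(1)
= is_even(0)
n == 0: return True
= True


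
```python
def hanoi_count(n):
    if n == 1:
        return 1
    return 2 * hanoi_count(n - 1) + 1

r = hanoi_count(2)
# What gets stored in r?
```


hanoi_count(2)
= 2 * hanoi_count(1) + 1
Now compute bottom-up:
hanoi_count(1) = 1
hanoi_count(2) = 2 * 1 + 1 = 3
= 3


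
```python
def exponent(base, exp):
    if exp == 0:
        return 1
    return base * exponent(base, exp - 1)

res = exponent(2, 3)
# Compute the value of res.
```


exponent(2, 3)
= 2 * exponent(2, 2)
= 2 * 2 * exponent(2, 1)
= 2 * 2 * 2 * exponent(2, 0)
= 2 * 2 * 2 * 1
= 8


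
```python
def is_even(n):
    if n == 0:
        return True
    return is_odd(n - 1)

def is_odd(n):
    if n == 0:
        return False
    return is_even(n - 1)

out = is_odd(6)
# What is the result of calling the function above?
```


is_odd(6)
= is_even(5)
= is_odd(4)
= is_even(3)
= is_odd(2)
= is_even(1)
= is_odd(0)
n == 0: return False
= False


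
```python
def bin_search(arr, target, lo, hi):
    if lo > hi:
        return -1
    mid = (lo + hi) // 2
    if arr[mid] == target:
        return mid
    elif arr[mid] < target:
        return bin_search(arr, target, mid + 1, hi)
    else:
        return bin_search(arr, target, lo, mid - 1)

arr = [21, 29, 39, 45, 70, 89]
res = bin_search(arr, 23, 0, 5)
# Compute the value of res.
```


bin_search(arr, 23, 0, 5)
lo=0, hi=5, mid=2, arr[mid]=39
39 > 23, search left half
lo=0, hi=1, mid=0, arr[mid]=21
21 < 23, search right half
lo=1, hi=1, mid=1, arr[mid]=29
29 > 23, search left half
lo > hi, target not found, return -1
= -1


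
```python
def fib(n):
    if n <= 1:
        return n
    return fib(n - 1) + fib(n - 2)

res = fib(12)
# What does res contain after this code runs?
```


fib(12)
= fib(11) + fib(10)
= (fib(10) + fib(9)) + fib(10)
Computing bottom-up: fib(0)=0, fib(1)=1, fib(2)=1, fib(3)=2, fib(4)=3, fib(5)=5, fib(6)=8, fib(7)=13, fib(8)=21, fib(9)=34, fib(10)=55, fib(11)=89, fib(12)=144
= 144


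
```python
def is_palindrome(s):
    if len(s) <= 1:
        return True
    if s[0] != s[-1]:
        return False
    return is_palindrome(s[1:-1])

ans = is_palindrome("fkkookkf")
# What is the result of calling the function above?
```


is_palindrome("fkkookkf")
"fkkookkf": s[0]='f' == s[-1]='f' -> is_palindrome("kkookk")
"kkookk": s[0]='k' == s[-1]='k' -> is_palindrome("kook")
"kook": s[0]='k' == s[-1]='k' -> is_palindrome("oo")
"oo": s[0]='o' == s[-1]='o' -> is_palindrome("")
"": len <= 1 -> True
= True


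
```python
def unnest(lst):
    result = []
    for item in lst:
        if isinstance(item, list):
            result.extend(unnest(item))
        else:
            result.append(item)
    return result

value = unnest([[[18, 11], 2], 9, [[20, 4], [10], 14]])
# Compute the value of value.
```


unnest([[[18, 11], 2], 9, [[20, 4], [10], 14]])
Processing each element:
  [[18, 11], 2] is a list -> unnest recursively -> [18, 11, 2]
  9 is not a list -> append 9
  [[20, 4], [10], 14] is a list -> unnest recursively -> [20, 4, 10, 14]
= [18, 11, 2, 9, 20, 4, 10, 14]


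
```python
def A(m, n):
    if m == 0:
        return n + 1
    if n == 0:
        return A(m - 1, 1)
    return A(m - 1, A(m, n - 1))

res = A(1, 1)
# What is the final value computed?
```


A(1, 1)
= A(0, A(1, 0))
First compute A(1, 0) = 2
= A(0, 2)
= 3


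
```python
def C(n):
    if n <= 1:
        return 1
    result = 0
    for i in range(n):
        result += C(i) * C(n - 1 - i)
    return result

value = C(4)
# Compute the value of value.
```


C(4)
= sum of C(i) * C(4-1-i) for i in 0..3
First compute sub-values bottom-up:
  C(0) = 1, C(1) = 1
  C(2) = 1*1 + 1*1 = 2
  C(3) = 1*2 + 1*1 + 2*1 = 5
Now C(4):
  C(0)*C(3) = 1*5 = 5
  C(1)*C(2) = 1*2 = 2
  C(2)*C(1) = 2*1 = 2
  C(3)*C(0) = 5*1 = 5
= 5 + 2 + 2 + 5
= 14


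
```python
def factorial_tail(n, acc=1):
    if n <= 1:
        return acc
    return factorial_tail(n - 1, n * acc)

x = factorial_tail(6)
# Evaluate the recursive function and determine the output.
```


factorial_tail(6, 1)
= factorial_tail(5, 6 * 1) = factorial_tail(5, 6)
= factorial_tail(4, 5 * 6) = factorial_tail(4, 30)
= factorial_tail(3, 4 * 30) = factorial_tail(3, 120)
= factorial_tail(2, 3 * 120) = factorial_tail(2, 360)
= factorial_tail(1, 2 * 360) = factorial_tail(1, 720)
n <= 1, return acc = 720


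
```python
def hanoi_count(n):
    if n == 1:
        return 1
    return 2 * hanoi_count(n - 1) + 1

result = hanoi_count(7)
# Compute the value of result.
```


hanoi_count(7)
= 2 * hanoi_count(6) + 1
= 2 * (2 * hanoi_count(5) + 1) + 1
= 2 * (2 * (2 * hanoi_count(4) + 1) + 1) + 1
= 2 * (2 * (2 * (2 * hanoi_count(3) + 1) + 1) + 1) + 1
= 2 * (2 * (2 * (2 * (2 * hanoi_count(2) + 1) + 1) + 1) + 1) + 1
= 2 * (2 * (2 * (2 * (2 * (2 * hanoi_count(1) + 1) + 1) + 1) + 1) + 1) + 1
Now compute bottom-up:
hanoi_count(1) = 1
hanoi_count(2) = 2 * 1 + 1 = 3
hanoi_count(3) = 2 * 3 + 1 = 7
hanoi_count(4) = 2 * 7 + 1 = 15
hanoi_count(5) = 2 * 15 + 1 = 31
hanoi_count(6) = 2 * 31 + 1 = 63
hanoi_count(7) = 2 * 63 + 1 = 127
= 127


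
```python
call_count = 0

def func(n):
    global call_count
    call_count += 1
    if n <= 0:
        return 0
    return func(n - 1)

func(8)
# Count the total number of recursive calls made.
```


func(8) calls func(7) calls ... calls func(0)
Total calls: 8 + 1 (for base case) = 9


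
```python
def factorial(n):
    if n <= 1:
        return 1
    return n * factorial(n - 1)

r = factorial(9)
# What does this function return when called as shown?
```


factorial(9)
= 9 * factorial(8)
= 9 * 8 * factorial(7)
= 9 * 8 * 7 * factorial(6)
= 9 * 8 * 7 * 6 * factorial(5)
= 9 * 8 * 7 * 6 * 5 * factorial(4)
= 9 * 8 * 7 * 6 * 5 * 4 * factorial(3)
= 9 * 8 * 7 * 6 * 5 * 4 * 3 * factorial(2)
= 9 * 8 * 7 * 6 * 5 * 4 * 3 * 2 * factorial(1)
= 9 * 8 * 7 * 6 * 5 * 4 * 3 * 2 * 1
= 362880


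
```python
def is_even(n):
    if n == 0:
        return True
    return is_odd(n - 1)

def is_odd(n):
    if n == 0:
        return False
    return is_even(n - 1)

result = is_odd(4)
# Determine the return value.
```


is_odd(4)
= is_even(3)
= is_odd(2)
= is_even(1)
= is_odd(0)
n == 0: return False
= False


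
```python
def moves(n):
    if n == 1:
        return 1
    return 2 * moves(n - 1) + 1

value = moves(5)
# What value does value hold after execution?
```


moves(5)
= 2 * moves(4) + 1
= 2 * (2 * moves(3) + 1) + 1
= 2 * (2 * (2 * moves(2) + 1) + 1) + 1
= 2 * (2 * (2 * (2 * moves(1) + 1) + 1) + 1) + 1
Now compute bottom-up:
moves(1) = 1
moves(2) = 2 * 1 + 1 = 3
moves(3) = 2 * 3 + 1 = 7
moves(4) = 2 * 7 + 1 = 15
moves(5) = 2 * 15 + 1 = 31
= 31


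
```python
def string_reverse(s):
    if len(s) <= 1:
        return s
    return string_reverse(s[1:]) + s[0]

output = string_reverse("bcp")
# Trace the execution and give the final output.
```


string_reverse("bcp")
= string_reverse("cp") + "b"
= string_reverse("p") + "c" + "b"
= "p" + "c" + "b"
= "pcb"


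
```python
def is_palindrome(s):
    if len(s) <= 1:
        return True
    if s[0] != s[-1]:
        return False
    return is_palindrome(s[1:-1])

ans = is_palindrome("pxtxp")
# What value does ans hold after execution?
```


is_palindrome("pxtxp")
"pxtxp": s[0]='p' == s[-1]='p' -> is_palindrome("xtx")
"xtx": s[0]='x' == s[-1]='x' -> is_palindrome("t")
"t": len <= 1 -> True
= True


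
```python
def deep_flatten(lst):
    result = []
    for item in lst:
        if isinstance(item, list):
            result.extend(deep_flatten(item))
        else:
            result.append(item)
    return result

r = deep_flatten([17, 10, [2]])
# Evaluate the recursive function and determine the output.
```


deep_flatten([17, 10, [2]])
Processing each element:
  17 is not a list -> append 17
  10 is not a list -> append 10
  [2] is a list -> deep_flatten recursively -> [2]
= [17, 10, 2]


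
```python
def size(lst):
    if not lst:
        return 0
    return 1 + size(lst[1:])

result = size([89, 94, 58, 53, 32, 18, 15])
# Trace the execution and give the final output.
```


size([89, 94, 58, 53, 32, 18, 15])
= 1 + size([94, 58, 53, 32, 18, 15])
= 1 + 1 + size([58, 53, 32, 18, 15])
= 1 + 1 + 1 + size([53, 32, 18, 15])
= 1 + 1 + 1 + 1 + size([32, 18, 15])
= 1 + 1 + 1 + 1 + 1 + size([18, 15])
= 1 + 1 + 1 + 1 + 1 + 1 + size([15])
= 1 + 1 + 1 + 1 + 1 + 1 + 1 + size([])
= 1 + 1 + 1 + 1 + 1 + 1 + 1 + 0
= 7


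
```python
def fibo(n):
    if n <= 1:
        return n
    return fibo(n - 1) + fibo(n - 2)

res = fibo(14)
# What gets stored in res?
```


fibo(14)
= fibo(13) + fibo(12)
= (fibo(12) + fibo(11)) + fibo(12)
Computing bottom-up: fibo(0)=0, fibo(1)=1, fibo(2)=1, fibo(3)=2, fibo(4)=3, fibo(5)=5, fibo(6)=8, fibo(7)=13, fibo(8)=21, fibo(9)=34, fibo(10)=55, fibo(11)=89, fibo(12)=144, fibo(13)=233, fibo(14)=377
= 377


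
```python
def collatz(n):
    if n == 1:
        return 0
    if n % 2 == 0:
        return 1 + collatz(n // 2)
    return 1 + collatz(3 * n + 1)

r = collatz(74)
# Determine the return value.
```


collatz(74)
74 is even -> collatz(37)
37 is odd -> 3*37+1 = 112 -> collatz(112)
112 is even -> collatz(56)
56 is even -> collatz(28)
28 is even -> collatz(14)
14 is even -> collatz(7)
7 is odd -> 3*7+1 = 22 -> collatz(22)
22 is even -> collatz(11)
11 is odd -> 3*11+1 = 34 -> collatz(34)
34 is even -> collatz(17)
17 is odd -> 3*17+1 = 52 -> collatz(52)
52 is even -> collatz(26)
26 is even -> collatz(13)
13 is odd -> 3*13+1 = 40 -> collatz(40)
40 is even -> collatz(20)
20 is even -> collatz(10)
10 is even -> collatz(5)
5 is odd -> 3*5+1 = 16 -> collatz(16)
16 is even -> collatz(8)
8 is even -> collatz(4)
4 is even -> collatz(2)
2 is even -> collatz(1)
Reached 1 after 22 steps
= 22


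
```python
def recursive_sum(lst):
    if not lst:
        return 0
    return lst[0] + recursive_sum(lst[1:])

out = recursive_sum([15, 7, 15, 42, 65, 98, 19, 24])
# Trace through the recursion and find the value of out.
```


recursive_sum([15, 7, 15, 42, 65, 98, 19, 24])
= 15 + recursive_sum([7, 15, 42, 65, 98, 19, 24])
= 15 + 7 + recursive_sum([15, 42, 65, 98, 19, 24])
= 15 + 7 + 15 + recursive_sum([42, 65, 98, 19, 24])
= 15 + 7 + 15 + 42 + recursive_sum([65, 98, 19, 24])
= 15 + 7 + 15 + 42 + 65 + recursive_sum([98, 19, 24])
= 15 + 7 + 15 + 42 + 65 + 98 + recursive_sum([19, 24])
= 15 + 7 + 15 + 42 + 65 + 98 + 19 + recursive_sum([24])
= 15 + 7 + 15 + 42 + 65 + 98 + 19 + 24 + recursive_sum([])
= 15 + 7 + 15 + 42 + 65 + 98 + 19 + 24 + 0
= 285


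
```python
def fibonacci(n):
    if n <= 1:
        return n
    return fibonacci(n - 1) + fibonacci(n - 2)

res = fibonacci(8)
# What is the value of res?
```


fibonacci(8)
= fibonacci(7) + fibonacci(6)
= (fibonacci(6) + fibonacci(5)) + fibonacci(6)
Computing bottom-up: fibonacci(0)=0, fibonacci(1)=1, fibonacci(2)=1, fibonacci(3)=2, fibonacci(4)=3, fibonacci(5)=5, fibonacci(6)=8, fibonacci(7)=13, fibonacci(8)=21
= 21


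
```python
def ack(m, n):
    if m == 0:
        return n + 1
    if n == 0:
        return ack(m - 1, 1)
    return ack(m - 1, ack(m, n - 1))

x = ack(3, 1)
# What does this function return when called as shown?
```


ack(3, 1)
= ack(2, ack(3, 0))
First compute ack(3, 0) = 5
= ack(2, 5)
= 13


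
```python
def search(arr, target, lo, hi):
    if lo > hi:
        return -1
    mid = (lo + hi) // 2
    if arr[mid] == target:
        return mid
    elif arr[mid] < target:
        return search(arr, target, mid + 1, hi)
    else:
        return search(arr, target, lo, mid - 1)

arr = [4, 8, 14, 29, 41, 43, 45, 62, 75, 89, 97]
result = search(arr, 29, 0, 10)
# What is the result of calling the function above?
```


search(arr, 29, 0, 10)
lo=0, hi=10, mid=5, arr[mid]=43
43 > 29, search left half
lo=0, hi=4, mid=2, arr[mid]=14
14 < 29, search right half
lo=3, hi=4, mid=3, arr[mid]=29
arr[3] == 29, found at index 3
= 3


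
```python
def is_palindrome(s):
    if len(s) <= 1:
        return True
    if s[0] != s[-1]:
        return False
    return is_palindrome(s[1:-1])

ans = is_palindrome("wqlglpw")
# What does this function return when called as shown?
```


is_palindrome("wqlglpw")
"wqlglpw": s[0]='w' == s[-1]='w' -> is_palindrome("qlglp")
"qlglp": s[0]='q' != s[-1]='p' -> False
= False


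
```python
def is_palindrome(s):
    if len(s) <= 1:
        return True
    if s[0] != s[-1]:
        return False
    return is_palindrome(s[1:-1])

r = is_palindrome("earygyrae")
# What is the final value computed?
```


is_palindrome("earygyrae")
"earygyrae": s[0]='e' == s[-1]='e' -> is_palindrome("arygyra")
"arygyra": s[0]='a' == s[-1]='a' -> is_palindrome("rygyr")
"rygyr": s[0]='r' == s[-1]='r' -> is_palindrome("ygy")
"ygy": s[0]='y' == s[-1]='y' -> is_palindrome("g")
"g": len <= 1 -> True
= True


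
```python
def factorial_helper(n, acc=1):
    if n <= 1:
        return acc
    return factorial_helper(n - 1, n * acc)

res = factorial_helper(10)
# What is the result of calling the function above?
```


factorial_helper(10, 1)
= factorial_helper(9, 10 * 1) = factorial_helper(9, 10)
= factorial_helper(8, 9 * 10) = factorial_helper(8, 90)
= factorial_helper(7, 8 * 90) = factorial_helper(7, 720)
= factorial_helper(6, 7 * 720) = factorial_helper(6, 5040)
= factorial_helper(5, 6 * 5040) = factorial_helper(5, 30240)
= factorial_helper(4, 5 * 30240) = factorial_helper(4, 151200)
= factorial_helper(3, 4 * 151200) = factorial_helper(3, 604800)
= factorial_helper(2, 3 * 604800) = factorial_helper(2, 1814400)
= factorial_helper(1, 2 * 1814400) = factorial_helper(1, 3628800)
n <= 1, return acc = 3628800


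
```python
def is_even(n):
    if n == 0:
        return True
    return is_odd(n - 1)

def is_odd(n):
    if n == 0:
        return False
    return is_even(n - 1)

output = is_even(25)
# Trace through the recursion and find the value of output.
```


is_even(25)
= is_odd(24)
= is_even(23)
= is_odd(22)
= is_even(21)
= is_odd(20)
= is_even(19)
= is_odd(18)
= is_even(17)
= is_odd(16)
= is_even(15)
= is_odd(14)
= is_even(13)
= is_odd(12)
= is_even(11)
= is_odd(10)
= is_even(9)
= is_odd(8)
= is_even(7)
= is_odd(6)
= is_even(5)
= is_odd(4)
= is_even(3)
= is_odd(2)
= is_even(1)
= is_odd(0)
n == 0: return False
= False


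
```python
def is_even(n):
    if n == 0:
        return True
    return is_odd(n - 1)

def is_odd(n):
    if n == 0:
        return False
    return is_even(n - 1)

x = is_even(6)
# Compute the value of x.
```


is_even(6)
= is_odd(5)
= is_even(4)
= is_odd(3)
= is_even(2)
= is_odd(1)
= is_even(0)
n == 0: return True
= True


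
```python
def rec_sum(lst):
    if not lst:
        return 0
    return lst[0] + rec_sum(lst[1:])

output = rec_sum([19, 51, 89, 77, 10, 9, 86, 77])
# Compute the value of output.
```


rec_sum([19, 51, 89, 77, 10, 9, 86, 77])
= 19 + rec_sum([51, 89, 77, 10, 9, 86, 77])
= 19 + 51 + rec_sum([89, 77, 10, 9, 86, 77])
= 19 + 51 + 89 + rec_sum([77, 10, 9, 86, 77])
= 19 + 51 + 89 + 77 + rec_sum([10, 9, 86, 77])
= 19 + 51 + 89 + 77 + 10 + rec_sum([9, 86, 77])
= 19 + 51 + 89 + 77 + 10 + 9 + rec_sum([86, 77])
= 19 + 51 + 89 + 77 + 10 + 9 + 86 + rec_sum([77])
= 19 + 51 + 89 + 77 + 10 + 9 + 86 + 77 + rec_sum([])
= 19 + 51 + 89 + 77 + 10 + 9 + 86 + 77 + 0
= 418


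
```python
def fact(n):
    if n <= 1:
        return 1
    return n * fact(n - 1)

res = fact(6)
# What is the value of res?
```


fact(6)
= 6 * fact(5)
= 6 * 5 * fact(4)
= 6 * 5 * 4 * fact(3)
= 6 * 5 * 4 * 3 * fact(2)
= 6 * 5 * 4 * 3 * 2 * fact(1)
= 6 * 5 * 4 * 3 * 2 * 1
= 720


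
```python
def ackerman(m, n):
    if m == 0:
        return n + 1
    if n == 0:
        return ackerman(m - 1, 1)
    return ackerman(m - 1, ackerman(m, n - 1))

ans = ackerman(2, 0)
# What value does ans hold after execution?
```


ackerman(2, 0)
n == 0: return ackerman(1, 1)
= ackerman(1, 1) = 3
= 3


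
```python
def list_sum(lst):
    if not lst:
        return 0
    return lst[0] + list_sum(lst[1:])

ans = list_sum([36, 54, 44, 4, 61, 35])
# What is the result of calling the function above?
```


list_sum([36, 54, 44, 4, 61, 35])
= 36 + list_sum([54, 44, 4, 61, 35])
= 36 + 54 + list_sum([44, 4, 61, 35])
= 36 + 54 + 44 + list_sum([4, 61, 35])
= 36 + 54 + 44 + 4 + list_sum([61, 35])
= 36 + 54 + 44 + 4 + 61 + list_sum([35])
= 36 + 54 + 44 + 4 + 61 + 35 + list_sum([])
= 36 + 54 + 44 + 4 + 61 + 35 + 0
= 234


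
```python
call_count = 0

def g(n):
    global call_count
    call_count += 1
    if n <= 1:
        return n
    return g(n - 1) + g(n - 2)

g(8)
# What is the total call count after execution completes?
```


g(8) calls g(7) and g(6); each non-base call branches into two more.
Let C(k) = total number of calls made by g(k), including the call to g(k) itself.
Base cases: C(0) = 1, C(1) = 1
Recurrence: C(k) = 1 + C(k-1) + C(k-2)
  C(2) = 1 + C(1) + C(0) = 1 + 1 + 1 = 3
  C(3) = 1 + C(2) + C(1) = 1 + 3 + 1 = 5
  C(4) = 1 + C(3) + C(2) = 1 + 5 + 3 = 9
  C(5) = 1 + C(4) + C(3) = 1 + 9 + 5 = 15
  C(6) = 1 + C(5) + C(4) = 1 + 15 + 9 = 25
  C(7) = 1 + C(6) + C(5) = 1 + 25 + 15 = 41
  C(8) = 1 + C(7) + C(6) = 1 + 41 + 25 = 67
Total calls = C(8) = 67


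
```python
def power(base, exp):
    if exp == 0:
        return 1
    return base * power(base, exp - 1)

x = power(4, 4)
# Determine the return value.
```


power(4, 4)
= 4 * power(4, 3)
= 4 * 4 * power(4, 2)
= 4 * 4 * 4 * power(4, 1)
= 4 * 4 * 4 * 4 * power(4, 0)
= 4 * 4 * 4 * 4 * 1
= 256


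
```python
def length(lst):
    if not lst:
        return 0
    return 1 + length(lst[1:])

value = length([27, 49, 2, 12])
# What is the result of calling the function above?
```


length([27, 49, 2, 12])
= 1 + length([49, 2, 12])
= 1 + 1 + length([2, 12])
= 1 + 1 + 1 + length([12])
= 1 + 1 + 1 + 1 + length([])
= 1 + 1 + 1 + 1 + 0
= 4


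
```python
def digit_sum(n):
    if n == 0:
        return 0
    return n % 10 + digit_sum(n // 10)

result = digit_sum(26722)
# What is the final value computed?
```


digit_sum(26722)
= 2 + digit_sum(2672)
= 2 + 2 + digit_sum(267)
= 2 + 2 + 7 + digit_sum(26)
= 2 + 2 + 7 + 6 + digit_sum(2)
= 2 + 2 + 7 + 6 + 2 + digit_sum(0)
= 2 + 2 + 7 + 6 + 2 + 0
= 19


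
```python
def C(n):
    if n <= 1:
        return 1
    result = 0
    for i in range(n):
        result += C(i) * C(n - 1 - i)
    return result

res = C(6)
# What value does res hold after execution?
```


C(6)
= sum of C(i) * C(6-1-i) for i in 0..5
First compute sub-values bottom-up:
  C(0) = 1, C(1) = 1
  C(2) = 1*1 + 1*1 = 2
  C(3) = 1*2 + 1*1 + 2*1 = 5
  C(4) = 1*5 + 1*2 + 2*1 + 5*1 = 14
  C(5) = 1*14 + 1*5 + 2*2 + 5*1 + 14*1 = 42
Now C(6):
  C(0)*C(5) = 1*42 = 42
  C(1)*C(4) = 1*14 = 14
  C(2)*C(3) = 2*5 = 10
  C(3)*C(2) = 5*2 = 10
  C(4)*C(1) = 14*1 = 14
  C(5)*C(0) = 42*1 = 42
= 42 + 14 + 10 + 10 + 14 + 42
= 132


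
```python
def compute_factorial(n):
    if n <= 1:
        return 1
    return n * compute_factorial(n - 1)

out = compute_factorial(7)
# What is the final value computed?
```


compute_factorial(7)
= 7 * compute_factorial(6)
= 7 * 6 * compute_factorial(5)
= 7 * 6 * 5 * compute_factorial(4)
= 7 * 6 * 5 * 4 * compute_factorial(3)
= 7 * 6 * 5 * 4 * 3 * compute_factorial(2)
= 7 * 6 * 5 * 4 * 3 * 2 * compute_factorial(1)
= 7 * 6 * 5 * 4 * 3 * 2 * 1
= 5040


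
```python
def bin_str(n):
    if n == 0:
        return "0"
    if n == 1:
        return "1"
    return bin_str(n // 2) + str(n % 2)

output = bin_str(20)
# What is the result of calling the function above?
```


bin_str(20)
= bin_str(10) + "0"
= bin_str(5) + "0" + "0"
= bin_str(2) + "1" + "0" + "0"
= bin_str(1) + "0" + "1" + "0" + "0"
= "1" + "0" + "1" + "0" + "0"
= "10100"


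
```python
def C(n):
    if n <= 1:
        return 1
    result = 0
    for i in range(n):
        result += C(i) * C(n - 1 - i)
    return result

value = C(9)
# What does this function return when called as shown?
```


C(9)
= sum of C(i) * C(9-1-i) for i in 0..8
First compute sub-values bottom-up:
  C(0) = 1, C(1) = 1
  C(2) = 1*1 + 1*1 = 2
  C(3) = 1*2 + 1*1 + 2*1 = 5
  C(4) = 1*5 + 1*2 + 2*1 + 5*1 = 14
  C(5) = 1*14 + 1*5 + 2*2 + 5*1 + 14*1 = 42
  C(6) = 1*42 + 1*14 + 2*5 + 5*2 + 14*1 + 42*1 = 132
  C(7) = 1*132 + 1*42 + 2*14 + 5*5 + 14*2 + 42*1 + 132*1 = 429
  C(8) = 1*429 + 1*132 + 2*42 + 5*14 + 14*5 + 42*2 + 132*1 + 429*1 = 1430
Now C(9):
  C(0)*C(8) = 1*1430 = 1430
  C(1)*C(7) = 1*429 = 429
  C(2)*C(6) = 2*132 = 264
  C(3)*C(5) = 5*42 = 210
  C(4)*C(4) = 14*14 = 196
  C(5)*C(3) = 42*5 = 210
  C(6)*C(2) = 132*2 = 264
  C(7)*C(1) = 429*1 = 429
  C(8)*C(0) = 1430*1 = 1430
= 1430 + 429 + 264 + 210 + 196 + 210 + 264 + 429 + 1430
= 4862


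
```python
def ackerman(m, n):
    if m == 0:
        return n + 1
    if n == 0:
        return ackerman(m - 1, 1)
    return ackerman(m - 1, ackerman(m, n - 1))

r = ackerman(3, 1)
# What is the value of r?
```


ackerman(3, 1)
= ackerman(2, ackerman(3, 0))
First compute ackerman(3, 0) = 5
= ackerman(2, 5)
= 13


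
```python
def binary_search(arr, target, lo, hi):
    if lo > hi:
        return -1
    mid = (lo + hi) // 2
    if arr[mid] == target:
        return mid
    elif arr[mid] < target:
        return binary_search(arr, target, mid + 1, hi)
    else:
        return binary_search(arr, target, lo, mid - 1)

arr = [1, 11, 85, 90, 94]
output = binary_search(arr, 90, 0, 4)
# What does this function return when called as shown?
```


binary_search(arr, 90, 0, 4)
lo=0, hi=4, mid=2, arr[mid]=85
85 < 90, search right half
lo=3, hi=4, mid=3, arr[mid]=90
arr[3] == 90, found at index 3
= 3


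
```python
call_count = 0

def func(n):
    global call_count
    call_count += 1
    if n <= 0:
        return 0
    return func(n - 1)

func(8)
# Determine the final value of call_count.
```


func(8) calls func(7) calls ... calls func(0)
Total calls: 8 + 1 (for base case) = 9


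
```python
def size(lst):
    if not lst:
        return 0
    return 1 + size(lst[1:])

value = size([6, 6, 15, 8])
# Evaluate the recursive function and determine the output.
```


size([6, 6, 15, 8])
= 1 + size([6, 15, 8])
= 1 + 1 + size([15, 8])
= 1 + 1 + 1 + size([8])
= 1 + 1 + 1 + 1 + size([])
= 1 + 1 + 1 + 1 + 0
= 4


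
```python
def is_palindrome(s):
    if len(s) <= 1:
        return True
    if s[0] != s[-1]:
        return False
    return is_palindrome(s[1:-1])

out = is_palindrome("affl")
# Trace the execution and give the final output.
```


is_palindrome("affl")
"affl": s[0]='a' != s[-1]='l' -> False
= False


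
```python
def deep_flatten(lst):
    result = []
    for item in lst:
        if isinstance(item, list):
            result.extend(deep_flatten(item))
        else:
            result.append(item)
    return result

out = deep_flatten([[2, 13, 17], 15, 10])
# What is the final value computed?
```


deep_flatten([[2, 13, 17], 15, 10])
Processing each element:
  [2, 13, 17] is a list -> deep_flatten recursively -> [2, 13, 17]
  15 is not a list -> append 15
  10 is not a list -> append 10
= [2, 13, 17, 15, 10]


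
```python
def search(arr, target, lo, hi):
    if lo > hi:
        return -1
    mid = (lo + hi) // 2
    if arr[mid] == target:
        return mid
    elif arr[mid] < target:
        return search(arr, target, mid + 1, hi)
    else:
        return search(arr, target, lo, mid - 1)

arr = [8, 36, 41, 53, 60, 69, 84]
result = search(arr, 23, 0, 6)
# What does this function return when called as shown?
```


search(arr, 23, 0, 6)
lo=0, hi=6, mid=3, arr[mid]=53
53 > 23, search left half
lo=0, hi=2, mid=1, arr[mid]=36
36 > 23, search left half
lo=0, hi=0, mid=0, arr[mid]=8
8 < 23, search right half
lo > hi, target not found, return -1
= -1


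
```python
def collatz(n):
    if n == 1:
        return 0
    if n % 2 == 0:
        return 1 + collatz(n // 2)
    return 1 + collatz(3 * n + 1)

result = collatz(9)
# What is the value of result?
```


collatz(9)
9 is odd -> 3*9+1 = 28 -> collatz(28)
28 is even -> collatz(14)
14 is even -> collatz(7)
7 is odd -> 3*7+1 = 22 -> collatz(22)
22 is even -> collatz(11)
11 is odd -> 3*11+1 = 34 -> collatz(34)
34 is even -> collatz(17)
17 is odd -> 3*17+1 = 52 -> collatz(52)
52 is even -> collatz(26)
26 is even -> collatz(13)
13 is odd -> 3*13+1 = 40 -> collatz(40)
40 is even -> collatz(20)
20 is even -> collatz(10)
10 is even -> collatz(5)
5 is odd -> 3*5+1 = 16 -> collatz(16)
16 is even -> collatz(8)
8 is even -> collatz(4)
4 is even -> collatz(2)
2 is even -> collatz(1)
Reached 1 after 19 steps
= 19


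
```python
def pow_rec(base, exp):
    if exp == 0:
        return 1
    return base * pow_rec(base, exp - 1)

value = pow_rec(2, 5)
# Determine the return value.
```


pow_rec(2, 5)
= 2 * pow_rec(2, 4)
= 2 * 2 * pow_rec(2, 3)
= 2 * 2 * 2 * pow_rec(2, 2)
= 2 * 2 * 2 * 2 * pow_rec(2, 1)
= 2 * 2 * 2 * 2 * 2 * pow_rec(2, 0)
= 2 * 2 * 2 * 2 * 2 * 1
= 32


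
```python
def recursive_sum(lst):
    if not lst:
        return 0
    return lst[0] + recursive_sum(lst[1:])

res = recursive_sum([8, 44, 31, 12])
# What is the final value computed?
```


recursive_sum([8, 44, 31, 12])
= 8 + recursive_sum([44, 31, 12])
= 8 + 44 + recursive_sum([31, 12])
= 8 + 44 + 31 + recursive_sum([12])
= 8 + 44 + 31 + 12 + recursive_sum([])
= 8 + 44 + 31 + 12 + 0
= 95


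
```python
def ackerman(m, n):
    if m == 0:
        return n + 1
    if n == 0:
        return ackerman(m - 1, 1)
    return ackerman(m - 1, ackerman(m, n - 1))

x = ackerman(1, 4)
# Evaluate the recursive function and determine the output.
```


ackerman(1, 4)
= ackerman(0, ackerman(1, 3))
First compute ackerman(1, 3) = 5
= ackerman(0, 5)
= 6


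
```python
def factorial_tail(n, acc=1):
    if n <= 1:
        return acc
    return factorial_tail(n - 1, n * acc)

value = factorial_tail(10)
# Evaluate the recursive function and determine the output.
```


factorial_tail(10, 1)
= factorial_tail(9, 10 * 1) = factorial_tail(9, 10)
= factorial_tail(8, 9 * 10) = factorial_tail(8, 90)
= factorial_tail(7, 8 * 90) = factorial_tail(7, 720)
= factorial_tail(6, 7 * 720) = factorial_tail(6, 5040)
= factorial_tail(5, 6 * 5040) = factorial_tail(5, 30240)
= factorial_tail(4, 5 * 30240) = factorial_tail(4, 151200)
= factorial_tail(3, 4 * 151200) = factorial_tail(3, 604800)
= factorial_tail(2, 3 * 604800) = factorial_tail(2, 1814400)
= factorial_tail(1, 2 * 1814400) = factorial_tail(1, 3628800)
n <= 1, return acc = 3628800


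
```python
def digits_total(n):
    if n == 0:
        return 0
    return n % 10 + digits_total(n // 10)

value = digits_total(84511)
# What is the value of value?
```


digits_total(84511)
= 1 + digits_total(8451)
= 1 + 1 + digits_total(845)
= 1 + 1 + 5 + digits_total(84)
= 1 + 1 + 5 + 4 + digits_total(8)
= 1 + 1 + 5 + 4 + 8 + digits_total(0)
= 1 + 1 + 5 + 4 + 8 + 0
= 19


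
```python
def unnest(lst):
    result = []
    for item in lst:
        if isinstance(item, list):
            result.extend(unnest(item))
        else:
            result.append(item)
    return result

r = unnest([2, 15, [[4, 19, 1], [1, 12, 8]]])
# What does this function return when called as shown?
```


unnest([2, 15, [[4, 19, 1], [1, 12, 8]]])
Processing each element:
  2 is not a list -> append 2
  15 is not a list -> append 15
  [[4, 19, 1], [1, 12, 8]] is a list -> unnest recursively -> [4, 19, 1, 1, 12, 8]
= [2, 15, 4, 19, 1, 1, 12, 8]


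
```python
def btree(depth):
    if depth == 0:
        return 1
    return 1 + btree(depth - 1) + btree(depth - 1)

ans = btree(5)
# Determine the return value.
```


btree(5)
= 1 + btree(4) + btree(4)
= 1 + 2 * btree(4)
btree(k) = 2^(k+1) - 1
btree(0) = 1
btree(1) = 3
btree(2) = 7
btree(3) = 15
btree(4) = 31
btree(5) = 2^6 - 1 = 63


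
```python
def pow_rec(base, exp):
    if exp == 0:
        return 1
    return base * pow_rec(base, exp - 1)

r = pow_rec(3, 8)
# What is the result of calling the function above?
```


pow_rec(3, 8)
= 3 * pow_rec(3, 7)
= 3 * 3 * pow_rec(3, 6)
= 3 * 3 * 3 * pow_rec(3, 5)
= 3 * 3 * 3 * 3 * pow_rec(3, 4)
= 3 * 3 * 3 * 3 * 3 * pow_rec(3, 3)
= 3 * 3 * 3 * 3 * 3 * 3 * pow_rec(3, 2)
= 3 * 3 * 3 * 3 * 3 * 3 * 3 * pow_rec(3, 1)
= 3 * 3 * 3 * 3 * 3 * 3 * 3 * 3 * pow_rec(3, 0)
= 3 * 3 * 3 * 3 * 3 * 3 * 3 * 3 * 1
= 6561


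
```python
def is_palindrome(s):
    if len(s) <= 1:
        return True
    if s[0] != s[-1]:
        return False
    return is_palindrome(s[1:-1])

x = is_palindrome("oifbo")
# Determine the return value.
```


is_palindrome("oifbo")
"oifbo": s[0]='o' == s[-1]='o' -> is_palindrome("ifb")
"ifb": s[0]='i' != s[-1]='b' -> False
= False


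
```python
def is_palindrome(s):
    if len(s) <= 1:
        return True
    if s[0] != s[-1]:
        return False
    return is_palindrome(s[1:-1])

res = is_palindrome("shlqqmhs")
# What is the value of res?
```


is_palindrome("shlqqmhs")
"shlqqmhs": s[0]='s' == s[-1]='s' -> is_palindrome("hlqqmh")
"hlqqmh": s[0]='h' == s[-1]='h' -> is_palindrome("lqqm")
"lqqm": s[0]='l' != s[-1]='m' -> False
= False


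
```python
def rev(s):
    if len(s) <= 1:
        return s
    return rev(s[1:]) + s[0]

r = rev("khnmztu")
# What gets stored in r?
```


rev("khnmztu")
= rev("hnmztu") + "k"
= rev("nmztu") + "h" + "k"
= rev("mztu") + "n" + "h" + "k"
= rev("ztu") + "m" + "n" + "h" + "k"
= rev("tu") + "z" + "m" + "n" + "h" + "k"
= rev("u") + "t" + "z" + "m" + "n" + "h" + "k"
= "u" + "t" + "z" + "m" + "n" + "h" + "k"
= "utzmnhk"


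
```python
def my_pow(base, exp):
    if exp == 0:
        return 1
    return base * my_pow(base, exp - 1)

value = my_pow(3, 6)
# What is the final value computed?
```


my_pow(3, 6)
= 3 * my_pow(3, 5)
= 3 * 3 * my_pow(3, 4)
= 3 * 3 * 3 * my_pow(3, 3)
= 3 * 3 * 3 * 3 * my_pow(3, 2)
= 3 * 3 * 3 * 3 * 3 * my_pow(3, 1)
= 3 * 3 * 3 * 3 * 3 * 3 * my_pow(3, 0)
= 3 * 3 * 3 * 3 * 3 * 3 * 1
= 729


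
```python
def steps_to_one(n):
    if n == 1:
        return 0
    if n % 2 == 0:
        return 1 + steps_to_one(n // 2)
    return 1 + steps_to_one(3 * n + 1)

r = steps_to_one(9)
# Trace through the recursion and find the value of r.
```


steps_to_one(9)
9 is odd -> 3*9+1 = 28 -> steps_to_one(28)
28 is even -> steps_to_one(14)
14 is even -> steps_to_one(7)
7 is odd -> 3*7+1 = 22 -> steps_to_one(22)
22 is even -> steps_to_one(11)
11 is odd -> 3*11+1 = 34 -> steps_to_one(34)
34 is even -> steps_to_one(17)
17 is odd -> 3*17+1 = 52 -> steps_to_one(52)
52 is even -> steps_to_one(26)
26 is even -> steps_to_one(13)
13 is odd -> 3*13+1 = 40 -> steps_to_one(40)
40 is even -> steps_to_one(20)
20 is even -> steps_to_one(10)
10 is even -> steps_to_one(5)
5 is odd -> 3*5+1 = 16 -> steps_to_one(16)
16 is even -> steps_to_one(8)
8 is even -> steps_to_one(4)
4 is even -> steps_to_one(2)
2 is even -> steps_to_one(1)
Reached 1 after 19 steps
= 19


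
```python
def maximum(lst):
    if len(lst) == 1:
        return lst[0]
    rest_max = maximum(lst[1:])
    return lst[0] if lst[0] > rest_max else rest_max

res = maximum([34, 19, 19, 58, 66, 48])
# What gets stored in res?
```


maximum([34, 19, 19, 58, 66, 48])
= compare 34 with maximum([19, 19, 58, 66, 48])
= compare 19 with maximum([19, 58, 66, 48])
= compare 19 with maximum([58, 66, 48])
= compare 58 with maximum([66, 48])
= compare 66 with maximum([48])
Base: maximum([48]) = 48
compare 66 with 48: max = 66
compare 58 with 66: max = 66
compare 19 with 66: max = 66
compare 19 with 66: max = 66
compare 34 with 66: max = 66
= 66


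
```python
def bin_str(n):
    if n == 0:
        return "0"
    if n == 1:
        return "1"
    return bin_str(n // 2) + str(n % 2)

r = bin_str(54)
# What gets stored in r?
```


bin_str(54)
= bin_str(27) + "0"
= bin_str(13) + "1" + "0"
= bin_str(6) + "1" + "1" + "0"
= bin_str(3) + "0" + "1" + "1" + "0"
= bin_str(1) + "1" + "0" + "1" + "1" + "0"
= "1" + "1" + "0" + "1" + "1" + "0"
= "110110"


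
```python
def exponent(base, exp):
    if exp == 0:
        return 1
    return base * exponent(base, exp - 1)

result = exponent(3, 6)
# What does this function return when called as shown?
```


exponent(3, 6)
= 3 * exponent(3, 5)
= 3 * 3 * exponent(3, 4)
= 3 * 3 * 3 * exponent(3, 3)
= 3 * 3 * 3 * 3 * exponent(3, 2)
= 3 * 3 * 3 * 3 * 3 * exponent(3, 1)
= 3 * 3 * 3 * 3 * 3 * 3 * exponent(3, 0)
= 3 * 3 * 3 * 3 * 3 * 3 * 1
= 729


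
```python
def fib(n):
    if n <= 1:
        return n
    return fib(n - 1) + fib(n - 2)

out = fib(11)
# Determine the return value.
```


fib(11)
= fib(10) + fib(9)
= (fib(9) + fib(8)) + fib(9)
Computing bottom-up: fib(0)=0, fib(1)=1, fib(2)=1, fib(3)=2, fib(4)=3, fib(5)=5, fib(6)=8, fib(7)=13, fib(8)=21, fib(9)=34, fib(10)=55, fib(11)=89
= 89


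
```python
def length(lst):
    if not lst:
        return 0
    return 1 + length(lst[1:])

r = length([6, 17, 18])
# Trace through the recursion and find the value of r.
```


length([6, 17, 18])
= 1 + length([17, 18])
= 1 + 1 + length([18])
= 1 + 1 + 1 + length([])
= 1 + 1 + 1 + 0
= 3


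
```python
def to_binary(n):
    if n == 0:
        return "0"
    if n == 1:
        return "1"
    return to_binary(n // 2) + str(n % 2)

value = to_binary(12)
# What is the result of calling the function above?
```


to_binary(12)
= to_binary(6) + "0"
= to_binary(3) + "0" + "0"
= to_binary(1) + "1" + "0" + "0"
= "1" + "1" + "0" + "0"
= "1100"


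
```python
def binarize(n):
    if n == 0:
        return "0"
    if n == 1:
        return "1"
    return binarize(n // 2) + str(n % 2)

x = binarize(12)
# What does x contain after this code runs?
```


binarize(12)
= binarize(6) + "0"
= binarize(3) + "0" + "0"
= binarize(1) + "1" + "0" + "0"
= "1" + "1" + "0" + "0"
= "1100"


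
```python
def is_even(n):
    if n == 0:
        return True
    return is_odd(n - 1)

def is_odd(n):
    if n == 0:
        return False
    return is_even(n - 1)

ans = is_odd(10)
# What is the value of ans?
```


is_odd(10)
= is_even(9)
= is_odd(8)
= is_even(7)
= is_odd(6)
= is_even(5)
= is_odd(4)
= is_even(3)
= is_odd(2)
= is_even(1)
= is_odd(0)
n == 0: return False
= False
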